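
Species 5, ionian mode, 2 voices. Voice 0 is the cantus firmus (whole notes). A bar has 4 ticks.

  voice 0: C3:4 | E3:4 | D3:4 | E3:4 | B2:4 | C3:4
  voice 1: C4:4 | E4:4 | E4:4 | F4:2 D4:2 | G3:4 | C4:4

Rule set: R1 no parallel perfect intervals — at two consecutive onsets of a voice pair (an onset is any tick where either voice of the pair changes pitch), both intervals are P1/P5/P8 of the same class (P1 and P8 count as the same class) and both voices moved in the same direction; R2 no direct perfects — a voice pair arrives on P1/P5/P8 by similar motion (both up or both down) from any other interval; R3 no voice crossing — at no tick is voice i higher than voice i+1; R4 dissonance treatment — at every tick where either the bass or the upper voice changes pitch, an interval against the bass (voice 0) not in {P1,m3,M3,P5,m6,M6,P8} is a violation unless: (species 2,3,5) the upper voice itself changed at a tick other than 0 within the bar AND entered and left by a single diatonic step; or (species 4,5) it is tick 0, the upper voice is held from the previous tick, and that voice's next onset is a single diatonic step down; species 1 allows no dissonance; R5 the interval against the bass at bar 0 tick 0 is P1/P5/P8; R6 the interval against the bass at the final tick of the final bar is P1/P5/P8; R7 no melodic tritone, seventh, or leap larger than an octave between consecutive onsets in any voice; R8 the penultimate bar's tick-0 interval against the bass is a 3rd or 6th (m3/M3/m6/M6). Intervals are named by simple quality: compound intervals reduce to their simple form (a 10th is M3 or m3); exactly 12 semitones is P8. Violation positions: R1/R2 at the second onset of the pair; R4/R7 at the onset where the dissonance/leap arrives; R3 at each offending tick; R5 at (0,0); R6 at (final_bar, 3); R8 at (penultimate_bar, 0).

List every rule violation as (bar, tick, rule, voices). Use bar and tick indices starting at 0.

(1, 0, R1, (0, 1))
(2, 0, R4, (0, 1))
(3, 0, R4, (0, 1))
(3, 2, R4, (0, 1))
(5, 0, R2, (0, 1))

bar 0: v0=C3 v1=C4 downbeat P8
bar 1: v0=E3 v1=E4 downbeat P8
bar 2: v0=D3 v1=E4 downbeat M2
bar 3: v0=E3 v1=F4 downbeat m2
bar 4: v0=B2 v1=G3 downbeat m6
bar 5: v0=C3 v1=C4 downbeat P8
  -> R1 @ bar 1 tick 0 v(0, 1): C3/C4 P8 -> E3/E4 P8 similar
  -> R4 @ bar 2 tick 0 v(0, 1): D3/E4 M2 untreated
  -> R4 @ bar 3 tick 0 v(0, 1): E3/F4 m2 untreated
  -> R4 @ bar 3 tick 2 v(0, 1): E3/D4 m7 untreated
  -> R2 @ bar 5 tick 0 v(0, 1): B2/G3 m6 -> C3/C4 P8 similar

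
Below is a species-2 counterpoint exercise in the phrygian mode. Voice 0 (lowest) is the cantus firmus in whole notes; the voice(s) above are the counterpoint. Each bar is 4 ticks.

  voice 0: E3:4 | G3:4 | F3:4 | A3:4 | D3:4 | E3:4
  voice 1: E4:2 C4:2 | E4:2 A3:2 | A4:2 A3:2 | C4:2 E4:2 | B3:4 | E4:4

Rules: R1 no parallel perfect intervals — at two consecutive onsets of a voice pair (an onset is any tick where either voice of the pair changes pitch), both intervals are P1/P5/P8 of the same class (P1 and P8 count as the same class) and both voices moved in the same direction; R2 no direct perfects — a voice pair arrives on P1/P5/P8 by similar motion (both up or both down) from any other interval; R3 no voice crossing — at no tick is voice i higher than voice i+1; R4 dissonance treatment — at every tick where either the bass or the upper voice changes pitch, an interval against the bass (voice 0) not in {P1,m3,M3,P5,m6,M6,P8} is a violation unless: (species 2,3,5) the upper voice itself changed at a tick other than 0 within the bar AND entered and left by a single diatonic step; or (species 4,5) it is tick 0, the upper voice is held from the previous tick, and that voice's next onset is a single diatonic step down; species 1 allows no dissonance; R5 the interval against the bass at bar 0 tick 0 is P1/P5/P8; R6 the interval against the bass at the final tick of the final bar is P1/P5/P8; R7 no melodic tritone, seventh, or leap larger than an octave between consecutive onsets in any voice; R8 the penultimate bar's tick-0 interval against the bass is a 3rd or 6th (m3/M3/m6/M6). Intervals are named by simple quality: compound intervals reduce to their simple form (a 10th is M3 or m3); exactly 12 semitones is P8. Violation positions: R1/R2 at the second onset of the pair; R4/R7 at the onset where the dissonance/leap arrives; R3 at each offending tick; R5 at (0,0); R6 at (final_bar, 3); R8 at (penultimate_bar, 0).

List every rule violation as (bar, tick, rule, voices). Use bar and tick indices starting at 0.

(1, 2, R4, (0, 1))
(5, 0, R2, (0, 1))

bar 0: v0=E3 v1=E4 downbeat P8
bar 1: v0=G3 v1=E4 downbeat M6
bar 2: v0=F3 v1=A4 downbeat M3
bar 3: v0=A3 v1=C4 downbeat m3
bar 4: v0=D3 v1=B3 downbeat M6
bar 5: v0=E3 v1=E4 downbeat P8
  -> R4 @ bar 1 tick 2 v(0, 1): G3/A3 M2 untreated
  -> R2 @ bar 5 tick 0 v(0, 1): D3/B3 M6 -> E3/E4 P8 similar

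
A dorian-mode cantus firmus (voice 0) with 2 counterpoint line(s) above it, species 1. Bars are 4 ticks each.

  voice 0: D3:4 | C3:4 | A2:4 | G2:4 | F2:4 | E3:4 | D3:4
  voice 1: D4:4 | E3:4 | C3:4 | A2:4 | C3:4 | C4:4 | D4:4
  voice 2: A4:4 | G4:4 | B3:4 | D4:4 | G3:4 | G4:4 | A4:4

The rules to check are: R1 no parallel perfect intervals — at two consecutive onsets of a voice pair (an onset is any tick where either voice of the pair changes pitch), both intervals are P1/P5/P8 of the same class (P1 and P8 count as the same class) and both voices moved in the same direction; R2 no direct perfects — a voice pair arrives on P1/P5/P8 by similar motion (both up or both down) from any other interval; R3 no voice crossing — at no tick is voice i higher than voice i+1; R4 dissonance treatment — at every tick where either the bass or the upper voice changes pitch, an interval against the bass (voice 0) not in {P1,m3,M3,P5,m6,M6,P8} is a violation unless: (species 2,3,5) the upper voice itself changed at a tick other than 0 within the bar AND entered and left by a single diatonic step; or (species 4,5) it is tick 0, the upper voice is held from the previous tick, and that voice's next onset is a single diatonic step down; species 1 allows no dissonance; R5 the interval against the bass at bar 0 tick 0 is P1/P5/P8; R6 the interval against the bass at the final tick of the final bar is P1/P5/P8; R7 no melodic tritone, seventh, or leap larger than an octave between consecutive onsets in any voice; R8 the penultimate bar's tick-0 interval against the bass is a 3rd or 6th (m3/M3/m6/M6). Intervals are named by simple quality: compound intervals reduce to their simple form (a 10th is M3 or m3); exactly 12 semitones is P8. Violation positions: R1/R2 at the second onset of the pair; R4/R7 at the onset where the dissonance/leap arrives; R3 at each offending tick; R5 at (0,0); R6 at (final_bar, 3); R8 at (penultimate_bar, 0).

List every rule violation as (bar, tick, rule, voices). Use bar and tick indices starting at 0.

(1, 0, R1, (0, 2))
(1, 0, R7, (1,))
(2, 0, R4, (0, 2))
(3, 0, R4, (0, 1))
(4, 0, R4, (0, 2))
(5, 0, R1, (1, 2))
(5, 0, R7, (0,))
(6, 0, R1, (1, 2))

bar 0: v0=D3 v1=D4 v2=A4 downbeat P5
bar 1: v0=C3 v1=E3 v2=G4 downbeat P5
bar 2: v0=A2 v1=C3 v2=B3 downbeat M2
bar 3: v0=G2 v1=A2 v2=D4 downbeat P5
bar 4: v0=F2 v1=C3 v2=G3 downbeat M2
bar 5: v0=E3 v1=C4 v2=G4 downbeat m3
bar 6: v0=D3 v1=D4 v2=A4 downbeat P5
  -> R1 @ bar 1 tick 0 v(0, 2): D3/A4 P5 -> C3/G4 P5 similar
  -> R7 @ bar 1 tick 0 v(1,): D4->E3 leap 10st
  -> R4 @ bar 2 tick 0 v(0, 2): A2/B3 M2 untreated
  -> R4 @ bar 3 tick 0 v(0, 1): G2/A2 M2 untreated
  -> R4 @ bar 4 tick 0 v(0, 2): F2/G3 M2 untreated
  -> R1 @ bar 5 tick 0 v(1, 2): C3/G3 P5 -> C4/G4 P5 similar
  -> R7 @ bar 5 tick 0 v(0,): F2->E3 leap 11st
  -> R1 @ bar 6 tick 0 v(1, 2): C4/G4 P5 -> D4/A4 P5 similar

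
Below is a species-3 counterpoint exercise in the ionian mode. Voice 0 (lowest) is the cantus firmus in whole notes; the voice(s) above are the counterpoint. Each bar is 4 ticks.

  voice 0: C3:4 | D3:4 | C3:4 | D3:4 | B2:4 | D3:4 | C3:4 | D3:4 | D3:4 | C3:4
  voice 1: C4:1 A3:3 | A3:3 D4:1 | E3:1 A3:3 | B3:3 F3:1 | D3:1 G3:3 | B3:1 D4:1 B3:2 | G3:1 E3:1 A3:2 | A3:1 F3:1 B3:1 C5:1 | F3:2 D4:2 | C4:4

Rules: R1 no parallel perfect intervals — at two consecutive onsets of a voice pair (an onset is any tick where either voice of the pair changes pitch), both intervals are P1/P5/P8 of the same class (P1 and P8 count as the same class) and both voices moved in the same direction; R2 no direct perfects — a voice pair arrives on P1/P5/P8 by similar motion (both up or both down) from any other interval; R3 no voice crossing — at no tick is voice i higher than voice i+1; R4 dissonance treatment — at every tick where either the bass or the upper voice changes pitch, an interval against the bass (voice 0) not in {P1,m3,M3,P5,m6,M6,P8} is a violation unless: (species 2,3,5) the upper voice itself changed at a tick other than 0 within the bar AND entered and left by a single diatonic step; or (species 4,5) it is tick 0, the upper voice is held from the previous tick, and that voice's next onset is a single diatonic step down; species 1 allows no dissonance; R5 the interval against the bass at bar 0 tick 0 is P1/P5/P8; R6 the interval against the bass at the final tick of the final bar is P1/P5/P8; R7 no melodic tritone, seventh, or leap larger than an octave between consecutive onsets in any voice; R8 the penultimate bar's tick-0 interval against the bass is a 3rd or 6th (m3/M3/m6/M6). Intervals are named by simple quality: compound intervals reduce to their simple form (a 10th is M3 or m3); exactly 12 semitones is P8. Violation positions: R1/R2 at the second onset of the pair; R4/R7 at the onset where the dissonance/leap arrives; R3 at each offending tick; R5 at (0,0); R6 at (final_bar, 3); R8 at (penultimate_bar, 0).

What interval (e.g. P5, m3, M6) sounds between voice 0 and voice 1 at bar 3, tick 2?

M6

voice 0=D3 voice 1=B3 -> M6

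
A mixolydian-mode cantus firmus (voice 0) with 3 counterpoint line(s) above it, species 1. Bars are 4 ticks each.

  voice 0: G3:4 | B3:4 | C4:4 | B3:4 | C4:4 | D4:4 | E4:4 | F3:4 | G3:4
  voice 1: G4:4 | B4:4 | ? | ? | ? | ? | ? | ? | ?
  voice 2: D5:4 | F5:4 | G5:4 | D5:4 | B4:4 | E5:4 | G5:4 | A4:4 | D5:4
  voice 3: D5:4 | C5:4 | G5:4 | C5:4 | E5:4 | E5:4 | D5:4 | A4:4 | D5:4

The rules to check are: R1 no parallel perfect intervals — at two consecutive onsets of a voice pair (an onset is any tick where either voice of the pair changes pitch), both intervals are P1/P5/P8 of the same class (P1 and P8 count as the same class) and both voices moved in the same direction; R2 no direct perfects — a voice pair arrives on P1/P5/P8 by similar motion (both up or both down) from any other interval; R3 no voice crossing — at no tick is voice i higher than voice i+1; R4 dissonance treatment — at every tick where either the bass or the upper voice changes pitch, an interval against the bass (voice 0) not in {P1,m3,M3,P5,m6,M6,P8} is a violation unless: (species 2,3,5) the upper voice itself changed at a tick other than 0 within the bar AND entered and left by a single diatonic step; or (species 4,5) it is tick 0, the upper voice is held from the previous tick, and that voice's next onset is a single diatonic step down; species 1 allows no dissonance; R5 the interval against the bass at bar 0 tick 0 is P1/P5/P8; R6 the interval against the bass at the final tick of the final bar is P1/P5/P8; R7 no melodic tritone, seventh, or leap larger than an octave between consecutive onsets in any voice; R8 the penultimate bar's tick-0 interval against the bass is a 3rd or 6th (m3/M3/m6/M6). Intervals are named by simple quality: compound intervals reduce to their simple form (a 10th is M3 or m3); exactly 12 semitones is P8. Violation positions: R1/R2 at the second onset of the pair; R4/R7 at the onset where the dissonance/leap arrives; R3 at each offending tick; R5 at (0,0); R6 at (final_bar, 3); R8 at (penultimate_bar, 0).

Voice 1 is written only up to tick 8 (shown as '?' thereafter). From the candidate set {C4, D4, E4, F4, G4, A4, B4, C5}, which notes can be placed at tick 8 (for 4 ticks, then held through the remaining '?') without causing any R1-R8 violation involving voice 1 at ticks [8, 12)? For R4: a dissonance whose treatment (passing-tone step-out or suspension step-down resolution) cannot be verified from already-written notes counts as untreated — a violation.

C4: violates R7
D4: violates R4
E4: legal
F4: violates R4,R7
G4: legal
A4: legal
B4: violates R4
C5: violates R1,R2

{A4, E4, G4}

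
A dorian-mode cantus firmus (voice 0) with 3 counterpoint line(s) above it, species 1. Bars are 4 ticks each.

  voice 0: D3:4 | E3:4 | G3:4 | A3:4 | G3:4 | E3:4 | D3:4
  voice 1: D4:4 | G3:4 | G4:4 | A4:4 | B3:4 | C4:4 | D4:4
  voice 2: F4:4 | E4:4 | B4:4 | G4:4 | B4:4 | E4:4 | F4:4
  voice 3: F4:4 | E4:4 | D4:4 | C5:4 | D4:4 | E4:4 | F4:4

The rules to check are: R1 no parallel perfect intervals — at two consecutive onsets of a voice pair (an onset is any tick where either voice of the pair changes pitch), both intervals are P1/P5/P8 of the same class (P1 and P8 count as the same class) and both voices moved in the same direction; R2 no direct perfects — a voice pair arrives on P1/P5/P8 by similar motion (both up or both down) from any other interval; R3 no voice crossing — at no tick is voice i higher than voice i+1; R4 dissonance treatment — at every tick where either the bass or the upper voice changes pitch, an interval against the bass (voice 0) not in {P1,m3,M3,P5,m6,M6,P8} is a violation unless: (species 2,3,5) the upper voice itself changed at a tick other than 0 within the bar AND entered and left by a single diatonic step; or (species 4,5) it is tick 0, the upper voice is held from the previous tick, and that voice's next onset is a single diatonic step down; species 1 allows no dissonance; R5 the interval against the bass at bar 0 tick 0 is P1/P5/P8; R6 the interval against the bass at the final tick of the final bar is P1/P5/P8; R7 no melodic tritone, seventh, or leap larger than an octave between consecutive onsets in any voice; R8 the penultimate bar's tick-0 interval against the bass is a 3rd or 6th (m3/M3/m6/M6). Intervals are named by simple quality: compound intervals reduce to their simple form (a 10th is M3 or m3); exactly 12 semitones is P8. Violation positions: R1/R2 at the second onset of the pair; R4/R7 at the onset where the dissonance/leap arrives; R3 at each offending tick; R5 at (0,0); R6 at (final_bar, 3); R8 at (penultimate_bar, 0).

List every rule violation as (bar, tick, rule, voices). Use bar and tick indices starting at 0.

(0, 0, R5, (0, 2))
(0, 0, R5, (0, 3))
(1, 0, R1, (2, 3))
(2, 0, R2, (0, 1))
(2, 0, R3, (2, 3))
(2, 1, R3, (2, 3))
(2, 2, R3, (2, 3))
(2, 3, R3, (2, 3))
(3, 0, R1, (0, 1))
(3, 0, R3, (1, 2))
(3, 0, R4, (0, 2))
(3, 0, R7, (3,))
(3, 1, R3, (1, 2))
(3, 2, R3, (1, 2))
(3, 3, R3, (1, 2))
(4, 0, R2, (0, 3))
(4, 0, R3, (2, 3))
(4, 0, R7, (1,))
(4, 0, R7, (3,))
(4, 1, R3, (2, 3))
(4, 2, R3, (2, 3))
(4, 3, R3, (2, 3))
(5, 0, R2, (0, 2))
(5, 0, R8, (0, 2))
(5, 0, R8, (0, 3))
(6, 0, R1, (2, 3))
(6, 3, R6, (0, 2))
(6, 3, R6, (0, 3))

bar 0: v0=D3 v1=D4 v2=F4 v3=F4 downbeat m3
bar 1: v0=E3 v1=G3 v2=E4 v3=E4 downbeat P8
bar 2: v0=G3 v1=G4 v2=B4 v3=D4 downbeat P5
bar 3: v0=A3 v1=A4 v2=G4 v3=C5 downbeat m3
bar 4: v0=G3 v1=B3 v2=B4 v3=D4 downbeat P5
bar 5: v0=E3 v1=C4 v2=E4 v3=E4 downbeat P8
bar 6: v0=D3 v1=D4 v2=F4 v3=F4 downbeat m3
  -> R5 @ bar 0 tick 0 v(0, 2): opens on m3
  -> R5 @ bar 0 tick 0 v(0, 3): opens on m3
  -> R1 @ bar 1 tick 0 v(2, 3): F4/F4 P1 -> E4/E4 P1 similar
  -> R2 @ bar 2 tick 0 v(0, 1): E3/G3 m3 -> G3/G4 P8 similar
  -> R3 @ bar 2 tick 0 v(2, 3): B4 above D4
  -> R3 @ bar 2 tick 1 v(2, 3): B4 above D4
  -> R3 @ bar 2 tick 2 v(2, 3): B4 above D4
  -> R3 @ bar 2 tick 3 v(2, 3): B4 above D4
  -> R1 @ bar 3 tick 0 v(0, 1): G3/G4 P8 -> A3/A4 P8 similar
  -> R3 @ bar 3 tick 0 v(1, 2): A4 above G4
  -> R4 @ bar 3 tick 0 v(0, 2): A3/G4 m7 untreated
  -> R7 @ bar 3 tick 0 v(3,): D4->C5 leap 10st
  -> R3 @ bar 3 tick 1 v(1, 2): A4 above G4
  -> R3 @ bar 3 tick 2 v(1, 2): A4 above G4
  -> R3 @ bar 3 tick 3 v(1, 2): A4 above G4
  -> R2 @ bar 4 tick 0 v(0, 3): A3/C5 m3 -> G3/D4 P5 similar
  -> R3 @ bar 4 tick 0 v(2, 3): B4 above D4
  -> R7 @ bar 4 tick 0 v(1,): A4->B3 leap 10st
  -> R7 @ bar 4 tick 0 v(3,): C5->D4 leap 10st
  -> R3 @ bar 4 tick 1 v(2, 3): B4 above D4
  -> R3 @ bar 4 tick 2 v(2, 3): B4 above D4
  -> R3 @ bar 4 tick 3 v(2, 3): B4 above D4
  -> R2 @ bar 5 tick 0 v(0, 2): G3/B4 M3 -> E3/E4 P8 similar
  -> R8 @ bar 5 tick 0 v(0, 2): penult P8 not 3rd/6th
  -> R8 @ bar 5 tick 0 v(0, 3): penult P8 not 3rd/6th
  -> R1 @ bar 6 tick 0 v(2, 3): E4/E4 P1 -> F4/F4 P1 similar
  -> R6 @ bar 6 tick 3 v(0, 2): closes on m3
  -> R6 @ bar 6 tick 3 v(0, 3): closes on m3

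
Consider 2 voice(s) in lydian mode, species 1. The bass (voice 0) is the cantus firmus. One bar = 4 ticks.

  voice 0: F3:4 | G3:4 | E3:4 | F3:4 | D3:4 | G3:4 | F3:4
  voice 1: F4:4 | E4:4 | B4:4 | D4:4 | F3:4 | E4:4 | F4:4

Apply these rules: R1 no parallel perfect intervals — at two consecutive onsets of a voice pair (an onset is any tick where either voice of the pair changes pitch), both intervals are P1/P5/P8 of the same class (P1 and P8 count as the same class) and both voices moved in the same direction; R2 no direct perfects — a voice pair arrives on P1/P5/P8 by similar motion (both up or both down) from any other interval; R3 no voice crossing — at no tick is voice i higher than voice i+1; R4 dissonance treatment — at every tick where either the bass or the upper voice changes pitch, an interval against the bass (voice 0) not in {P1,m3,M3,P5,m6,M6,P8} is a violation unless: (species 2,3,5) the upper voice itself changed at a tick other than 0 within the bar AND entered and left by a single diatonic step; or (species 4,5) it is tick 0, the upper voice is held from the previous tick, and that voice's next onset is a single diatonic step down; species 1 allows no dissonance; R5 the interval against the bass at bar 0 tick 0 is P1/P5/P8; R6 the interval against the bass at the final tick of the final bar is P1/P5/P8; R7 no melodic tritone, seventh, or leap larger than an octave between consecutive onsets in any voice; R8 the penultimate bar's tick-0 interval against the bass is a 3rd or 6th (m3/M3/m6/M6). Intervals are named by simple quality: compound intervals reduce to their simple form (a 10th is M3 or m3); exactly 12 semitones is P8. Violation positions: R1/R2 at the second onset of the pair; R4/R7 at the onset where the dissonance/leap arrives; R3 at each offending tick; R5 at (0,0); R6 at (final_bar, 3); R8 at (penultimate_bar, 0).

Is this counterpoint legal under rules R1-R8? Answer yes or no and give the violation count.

bar 0: v0=F3 v1=F4 (P8)
bar 1: v0=G3 v1=E4 (M6)
bar 2: v0=E3 v1=B4 (P5)
bar 3: v0=F3 v1=D4 (M6)
bar 4: v0=D3 v1=F3 (m3)
bar 5: v0=G3 v1=E4 (M6)
bar 6: v0=F3 v1=F4 (P8)
  R7 @ bar5.0: F3->E4 leap 11st

No (1 violations)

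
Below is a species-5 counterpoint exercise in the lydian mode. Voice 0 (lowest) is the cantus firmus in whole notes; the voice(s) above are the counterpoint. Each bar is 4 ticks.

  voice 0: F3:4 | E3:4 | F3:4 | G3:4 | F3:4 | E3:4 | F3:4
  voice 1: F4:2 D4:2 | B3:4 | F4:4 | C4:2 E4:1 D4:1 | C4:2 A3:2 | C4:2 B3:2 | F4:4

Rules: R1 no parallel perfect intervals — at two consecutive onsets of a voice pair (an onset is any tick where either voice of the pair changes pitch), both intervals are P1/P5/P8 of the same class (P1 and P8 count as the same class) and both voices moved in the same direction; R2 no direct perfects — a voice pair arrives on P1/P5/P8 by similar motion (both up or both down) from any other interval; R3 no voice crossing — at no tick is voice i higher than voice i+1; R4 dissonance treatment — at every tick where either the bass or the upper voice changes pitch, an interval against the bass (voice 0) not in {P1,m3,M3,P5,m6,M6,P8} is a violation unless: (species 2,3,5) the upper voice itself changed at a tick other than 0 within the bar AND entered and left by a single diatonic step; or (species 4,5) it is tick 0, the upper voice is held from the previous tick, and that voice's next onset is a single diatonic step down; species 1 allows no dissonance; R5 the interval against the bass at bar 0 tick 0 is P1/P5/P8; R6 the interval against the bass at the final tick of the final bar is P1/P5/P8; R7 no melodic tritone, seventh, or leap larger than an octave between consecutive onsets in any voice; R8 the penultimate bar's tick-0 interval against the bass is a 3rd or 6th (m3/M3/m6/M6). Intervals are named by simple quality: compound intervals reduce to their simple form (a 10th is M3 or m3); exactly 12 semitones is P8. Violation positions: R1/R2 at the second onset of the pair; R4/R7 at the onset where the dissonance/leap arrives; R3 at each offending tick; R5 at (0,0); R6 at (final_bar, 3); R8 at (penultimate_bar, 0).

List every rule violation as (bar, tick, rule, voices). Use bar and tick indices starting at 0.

(1, 0, R2, (0, 1))
(2, 0, R2, (0, 1))
(2, 0, R7, (1,))
(3, 0, R4, (0, 1))
(4, 0, R1, (0, 1))
(6, 0, R2, (0, 1))
(6, 0, R7, (1,))

bar 0: v0=F3 v1=F4 downbeat P8
bar 1: v0=E3 v1=B3 downbeat P5
bar 2: v0=F3 v1=F4 downbeat P8
bar 3: v0=G3 v1=C4 downbeat P4
bar 4: v0=F3 v1=C4 downbeat P5
bar 5: v0=E3 v1=C4 downbeat m6
bar 6: v0=F3 v1=F4 downbeat P8
  -> R2 @ bar 1 tick 0 v(0, 1): F3/D4 M6 -> E3/B3 P5 similar
  -> R2 @ bar 2 tick 0 v(0, 1): E3/B3 P5 -> F3/F4 P8 similar
  -> R7 @ bar 2 tick 0 v(1,): B3->F4 leap 6st
  -> R4 @ bar 3 tick 0 v(0, 1): G3/C4 P4 untreated
  -> R1 @ bar 4 tick 0 v(0, 1): G3/D4 P5 -> F3/C4 P5 similar
  -> R2 @ bar 6 tick 0 v(0, 1): E3/B3 P5 -> F3/F4 P8 similar
  -> R7 @ bar 6 tick 0 v(1,): B3->F4 leap 6st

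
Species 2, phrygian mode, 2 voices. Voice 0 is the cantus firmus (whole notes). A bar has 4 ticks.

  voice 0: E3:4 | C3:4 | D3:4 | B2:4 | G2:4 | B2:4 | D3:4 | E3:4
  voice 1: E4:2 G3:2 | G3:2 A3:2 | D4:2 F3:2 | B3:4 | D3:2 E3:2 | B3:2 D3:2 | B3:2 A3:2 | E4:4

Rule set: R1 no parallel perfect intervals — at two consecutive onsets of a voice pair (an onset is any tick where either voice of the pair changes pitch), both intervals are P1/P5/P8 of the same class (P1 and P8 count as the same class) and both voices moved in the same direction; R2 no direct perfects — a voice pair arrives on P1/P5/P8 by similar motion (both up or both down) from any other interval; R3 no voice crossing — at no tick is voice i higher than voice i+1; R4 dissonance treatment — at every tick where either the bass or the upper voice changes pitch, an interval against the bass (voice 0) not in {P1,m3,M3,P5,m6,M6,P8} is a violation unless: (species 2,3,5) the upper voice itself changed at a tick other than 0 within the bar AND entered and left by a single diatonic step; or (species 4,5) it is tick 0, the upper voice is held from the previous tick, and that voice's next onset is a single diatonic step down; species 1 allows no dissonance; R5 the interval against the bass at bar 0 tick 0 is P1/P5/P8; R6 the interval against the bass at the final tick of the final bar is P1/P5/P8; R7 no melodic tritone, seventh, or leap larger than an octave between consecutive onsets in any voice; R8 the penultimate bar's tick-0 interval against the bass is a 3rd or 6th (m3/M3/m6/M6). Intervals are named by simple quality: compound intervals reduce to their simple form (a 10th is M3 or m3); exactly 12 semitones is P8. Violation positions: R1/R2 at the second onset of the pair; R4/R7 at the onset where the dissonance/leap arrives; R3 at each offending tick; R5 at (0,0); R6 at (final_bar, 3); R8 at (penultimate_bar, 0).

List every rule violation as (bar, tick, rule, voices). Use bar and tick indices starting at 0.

(2, 0, R2, (0, 1))
(3, 0, R7, (1,))
(4, 0, R2, (0, 1))
(5, 0, R2, (0, 1))
(7, 0, R2, (0, 1))

bar 0: v0=E3 v1=E4 downbeat P8
bar 1: v0=C3 v1=G3 downbeat P5
bar 2: v0=D3 v1=D4 downbeat P8
bar 3: v0=B2 v1=B3 downbeat P8
bar 4: v0=G2 v1=D3 downbeat P5
bar 5: v0=B2 v1=B3 downbeat P8
bar 6: v0=D3 v1=B3 downbeat M6
bar 7: v0=E3 v1=E4 downbeat P8
  -> R2 @ bar 2 tick 0 v(0, 1): C3/A3 M6 -> D3/D4 P8 similar
  -> R7 @ bar 3 tick 0 v(1,): F3->B3 leap 6st
  -> R2 @ bar 4 tick 0 v(0, 1): B2/B3 P8 -> G2/D3 P5 similar
  -> R2 @ bar 5 tick 0 v(0, 1): G2/E3 M6 -> B2/B3 P8 similar
  -> R2 @ bar 7 tick 0 v(0, 1): D3/A3 P5 -> E3/E4 P8 similar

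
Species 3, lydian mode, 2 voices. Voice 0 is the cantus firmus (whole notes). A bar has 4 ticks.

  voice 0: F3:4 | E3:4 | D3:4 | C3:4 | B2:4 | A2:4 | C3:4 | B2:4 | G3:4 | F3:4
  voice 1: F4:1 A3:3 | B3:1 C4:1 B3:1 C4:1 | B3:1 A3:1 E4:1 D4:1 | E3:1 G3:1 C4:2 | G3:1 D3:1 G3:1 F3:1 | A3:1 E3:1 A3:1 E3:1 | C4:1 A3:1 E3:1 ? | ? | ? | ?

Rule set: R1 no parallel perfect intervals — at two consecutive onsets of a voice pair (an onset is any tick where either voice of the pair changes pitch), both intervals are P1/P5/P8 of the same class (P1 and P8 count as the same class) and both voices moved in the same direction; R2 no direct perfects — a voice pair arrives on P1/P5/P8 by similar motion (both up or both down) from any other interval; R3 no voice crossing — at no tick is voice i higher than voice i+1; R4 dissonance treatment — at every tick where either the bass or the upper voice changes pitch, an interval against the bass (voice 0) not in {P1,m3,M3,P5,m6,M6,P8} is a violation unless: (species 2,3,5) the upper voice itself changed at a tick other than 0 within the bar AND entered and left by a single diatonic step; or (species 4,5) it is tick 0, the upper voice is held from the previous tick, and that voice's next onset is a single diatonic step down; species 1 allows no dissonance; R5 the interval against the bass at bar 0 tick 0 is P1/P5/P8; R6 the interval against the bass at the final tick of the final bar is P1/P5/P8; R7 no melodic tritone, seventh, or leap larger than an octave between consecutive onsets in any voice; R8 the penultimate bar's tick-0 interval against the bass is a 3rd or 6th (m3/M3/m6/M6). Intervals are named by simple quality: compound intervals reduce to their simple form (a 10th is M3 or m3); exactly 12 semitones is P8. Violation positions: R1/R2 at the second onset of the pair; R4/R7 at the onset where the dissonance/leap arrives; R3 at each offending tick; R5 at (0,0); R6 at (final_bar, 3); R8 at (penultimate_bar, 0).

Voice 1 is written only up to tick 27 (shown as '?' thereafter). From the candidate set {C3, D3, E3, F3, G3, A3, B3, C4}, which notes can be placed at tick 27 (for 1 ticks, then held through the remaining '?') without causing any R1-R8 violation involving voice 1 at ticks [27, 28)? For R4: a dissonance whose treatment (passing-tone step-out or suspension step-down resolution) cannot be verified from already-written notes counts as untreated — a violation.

C3: legal
D3: violates R4
E3: legal
F3: violates R4
G3: legal
A3: legal
B3: violates R4
C4: legal

{A3, C3, C4, E3, G3}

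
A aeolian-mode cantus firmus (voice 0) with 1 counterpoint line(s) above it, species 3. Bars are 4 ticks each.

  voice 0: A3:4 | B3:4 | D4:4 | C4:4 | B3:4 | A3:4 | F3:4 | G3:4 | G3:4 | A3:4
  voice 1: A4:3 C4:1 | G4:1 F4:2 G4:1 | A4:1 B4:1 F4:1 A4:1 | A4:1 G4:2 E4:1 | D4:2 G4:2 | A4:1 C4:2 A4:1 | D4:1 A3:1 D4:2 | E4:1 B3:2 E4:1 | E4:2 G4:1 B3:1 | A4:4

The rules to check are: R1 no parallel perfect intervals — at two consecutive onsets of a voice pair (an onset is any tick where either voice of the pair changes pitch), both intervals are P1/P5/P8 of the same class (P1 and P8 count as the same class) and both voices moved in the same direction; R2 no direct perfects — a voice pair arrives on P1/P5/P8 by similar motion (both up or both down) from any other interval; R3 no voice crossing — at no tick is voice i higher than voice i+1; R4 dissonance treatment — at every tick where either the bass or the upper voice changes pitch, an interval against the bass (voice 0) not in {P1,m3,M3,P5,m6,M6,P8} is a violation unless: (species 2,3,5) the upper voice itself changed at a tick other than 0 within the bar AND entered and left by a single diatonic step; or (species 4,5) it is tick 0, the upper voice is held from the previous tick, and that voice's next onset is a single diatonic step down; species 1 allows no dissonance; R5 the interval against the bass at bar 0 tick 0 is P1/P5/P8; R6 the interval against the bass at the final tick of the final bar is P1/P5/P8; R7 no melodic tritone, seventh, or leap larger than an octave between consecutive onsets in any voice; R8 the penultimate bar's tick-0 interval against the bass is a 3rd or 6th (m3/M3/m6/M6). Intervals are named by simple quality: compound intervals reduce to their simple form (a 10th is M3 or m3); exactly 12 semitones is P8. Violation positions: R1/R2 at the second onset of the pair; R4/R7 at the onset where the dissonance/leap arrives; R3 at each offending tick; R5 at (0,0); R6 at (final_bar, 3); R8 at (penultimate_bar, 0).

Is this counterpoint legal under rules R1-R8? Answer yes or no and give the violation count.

bar 0: v0=A3 v1=A4 (P8)
bar 1: v0=B3 v1=G4 (m6)
bar 2: v0=D4 v1=A4 (P5)
bar 3: v0=C4 v1=A4 (M6)
bar 4: v0=B3 v1=D4 (m3)
bar 5: v0=A3 v1=A4 (P8)
bar 6: v0=F3 v1=D4 (M6)
bar 7: v0=G3 v1=E4 (M6)
bar 8: v0=G3 v1=E4 (M6)
bar 9: v0=A3 v1=A4 (P8)
  R2 @ bar2.0: B3/G4 m6 -> D4/A4 P5 similar
  R7 @ bar2.2: B4->F4 leap 6st
  R2 @ bar9.0: G3/B3 M3 -> A3/A4 P8 similar
  R7 @ bar9.0: B3->A4 leap 10st

No (4 violations)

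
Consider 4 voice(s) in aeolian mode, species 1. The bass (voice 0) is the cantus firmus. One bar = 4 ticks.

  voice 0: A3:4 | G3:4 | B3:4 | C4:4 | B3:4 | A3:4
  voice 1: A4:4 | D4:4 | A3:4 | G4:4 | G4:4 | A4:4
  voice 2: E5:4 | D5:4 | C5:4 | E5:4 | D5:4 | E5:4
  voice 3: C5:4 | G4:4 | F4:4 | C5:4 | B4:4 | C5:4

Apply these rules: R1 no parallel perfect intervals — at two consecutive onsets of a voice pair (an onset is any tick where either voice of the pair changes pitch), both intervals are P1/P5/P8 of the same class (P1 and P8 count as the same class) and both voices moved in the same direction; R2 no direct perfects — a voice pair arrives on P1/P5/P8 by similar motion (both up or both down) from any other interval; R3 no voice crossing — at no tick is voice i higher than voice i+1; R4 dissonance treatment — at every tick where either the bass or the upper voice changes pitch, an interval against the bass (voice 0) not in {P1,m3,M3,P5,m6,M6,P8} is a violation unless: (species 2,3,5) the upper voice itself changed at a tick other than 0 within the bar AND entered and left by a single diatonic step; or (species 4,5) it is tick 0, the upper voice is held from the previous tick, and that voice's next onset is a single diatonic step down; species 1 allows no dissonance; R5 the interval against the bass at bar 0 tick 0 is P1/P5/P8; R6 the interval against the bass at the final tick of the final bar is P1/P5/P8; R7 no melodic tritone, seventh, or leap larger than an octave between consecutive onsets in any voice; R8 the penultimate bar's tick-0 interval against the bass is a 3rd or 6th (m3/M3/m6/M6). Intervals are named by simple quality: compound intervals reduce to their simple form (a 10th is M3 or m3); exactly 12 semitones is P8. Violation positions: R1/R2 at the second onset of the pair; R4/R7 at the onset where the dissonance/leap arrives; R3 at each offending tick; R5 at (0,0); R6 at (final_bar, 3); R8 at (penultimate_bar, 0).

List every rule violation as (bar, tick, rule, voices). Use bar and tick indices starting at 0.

(0, 0, R3, (2, 3))
(0, 0, R5, (0, 3))
(0, 1, R3, (2, 3))
(0, 2, R3, (2, 3))
(0, 3, R3, (2, 3))
(1, 0, R1, (0, 2))
(1, 0, R2, (0, 1))
(1, 0, R2, (0, 3))
(1, 0, R2, (1, 2))
(1, 0, R2, (2, 3))
(1, 0, R3, (2, 3))
(1, 1, R3, (2, 3))
(1, 2, R3, (2, 3))
(1, 3, R3, (2, 3))
(2, 0, R1, (2, 3))
(2, 0, R3, (0, 1))
(2, 0, R3, (2, 3))
(2, 0, R4, (0, 1))
(2, 0, R4, (0, 2))
(2, 0, R4, (0, 3))
(2, 1, R3, (0, 1))
(2, 1, R3, (2, 3))
(2, 2, R3, (0, 1))
(2, 2, R3, (2, 3))
(2, 3, R3, (0, 1))
(2, 3, R3, (2, 3))
(3, 0, R2, (0, 1))
(3, 0, R2, (0, 3))
(3, 0, R3, (2, 3))
(3, 0, R7, (1,))
(3, 1, R3, (2, 3))
(3, 2, R3, (2, 3))
(3, 3, R3, (2, 3))
(4, 0, R1, (0, 3))
(4, 0, R3, (2, 3))
(4, 0, R8, (0, 3))
(4, 1, R3, (2, 3))
(4, 2, R3, (2, 3))
(4, 3, R3, (2, 3))
(5, 0, R1, (1, 2))
(5, 0, R3, (2, 3))
(5, 1, R3, (2, 3))
(5, 2, R3, (2, 3))
(5, 3, R3, (2, 3))
(5, 3, R6, (0, 3))

bar 0: v0=A3 v1=A4 v2=E5 v3=C5 downbeat m3
bar 1: v0=G3 v1=D4 v2=D5 v3=G4 downbeat P8
bar 2: v0=B3 v1=A3 v2=C5 v3=F4 downbeat TT
bar 3: v0=C4 v1=G4 v2=E5 v3=C5 downbeat P8
bar 4: v0=B3 v1=G4 v2=D5 v3=B4 downbeat P8
bar 5: v0=A3 v1=A4 v2=E5 v3=C5 downbeat m3
  -> R3 @ bar 0 tick 0 v(2, 3): E5 above C5
  -> R5 @ bar 0 tick 0 v(0, 3): opens on m3
  -> R3 @ bar 0 tick 1 v(2, 3): E5 above C5
  -> R3 @ bar 0 tick 2 v(2, 3): E5 above C5
  -> R3 @ bar 0 tick 3 v(2, 3): E5 above C5
  -> R1 @ bar 1 tick 0 v(0, 2): A3/E5 P5 -> G3/D5 P5 similar
  -> R2 @ bar 1 tick 0 v(0, 1): A3/A4 P8 -> G3/D4 P5 similar
  -> R2 @ bar 1 tick 0 v(0, 3): A3/C5 m3 -> G3/G4 P8 similar
  -> R2 @ bar 1 tick 0 v(1, 2): A4/E5 P5 -> D4/D5 P8 similar
  -> R2 @ bar 1 tick 0 v(2, 3): E5/C5 M3 -> D5/G4 P5 similar
  -> R3 @ bar 1 tick 0 v(2, 3): D5 above G4
  -> R3 @ bar 1 tick 1 v(2, 3): D5 above G4
  -> R3 @ bar 1 tick 2 v(2, 3): D5 above G4
  -> R3 @ bar 1 tick 3 v(2, 3): D5 above G4
  -> R1 @ bar 2 tick 0 v(2, 3): D5/G4 P5 -> C5/F4 P5 similar
  -> R3 @ bar 2 tick 0 v(0, 1): B3 above A3
  -> R3 @ bar 2 tick 0 v(2, 3): C5 above F4
  -> R4 @ bar 2 tick 0 v(0, 1): B3/A3 M2 untreated
  -> R4 @ bar 2 tick 0 v(0, 2): B3/C5 m2 untreated
  -> R4 @ bar 2 tick 0 v(0, 3): B3/F4 TT untreated
  -> R3 @ bar 2 tick 1 v(0, 1): B3 above A3
  -> R3 @ bar 2 tick 1 v(2, 3): C5 above F4
  -> R3 @ bar 2 tick 2 v(0, 1): B3 above A3
  -> R3 @ bar 2 tick 2 v(2, 3): C5 above F4
  -> R3 @ bar 2 tick 3 v(0, 1): B3 above A3
  -> R3 @ bar 2 tick 3 v(2, 3): C5 above F4
  -> R2 @ bar 3 tick 0 v(0, 1): B3/A3 M2 -> C4/G4 P5 similar
  -> R2 @ bar 3 tick 0 v(0, 3): B3/F4 TT -> C4/C5 P8 similar
  -> R3 @ bar 3 tick 0 v(2, 3): E5 above C5
  -> R7 @ bar 3 tick 0 v(1,): A3->G4 leap 10st
  -> R3 @ bar 3 tick 1 v(2, 3): E5 above C5
  -> R3 @ bar 3 tick 2 v(2, 3): E5 above C5
  -> R3 @ bar 3 tick 3 v(2, 3): E5 above C5
  -> R1 @ bar 4 tick 0 v(0, 3): C4/C5 P8 -> B3/B4 P8 similar
  -> R3 @ bar 4 tick 0 v(2, 3): D5 above B4
  -> R8 @ bar 4 tick 0 v(0, 3): penult P8 not 3rd/6th
  -> R3 @ bar 4 tick 1 v(2, 3): D5 above B4
  -> R3 @ bar 4 tick 2 v(2, 3): D5 above B4
  -> R3 @ bar 4 tick 3 v(2, 3): D5 above B4
  -> R1 @ bar 5 tick 0 v(1, 2): G4/D5 P5 -> A4/E5 P5 similar
  -> R3 @ bar 5 tick 0 v(2, 3): E5 above C5
  -> R3 @ bar 5 tick 1 v(2, 3): E5 above C5
  -> R3 @ bar 5 tick 2 v(2, 3): E5 above C5
  -> R3 @ bar 5 tick 3 v(2, 3): E5 above C5
  -> R6 @ bar 5 tick 3 v(0, 3): closes on m3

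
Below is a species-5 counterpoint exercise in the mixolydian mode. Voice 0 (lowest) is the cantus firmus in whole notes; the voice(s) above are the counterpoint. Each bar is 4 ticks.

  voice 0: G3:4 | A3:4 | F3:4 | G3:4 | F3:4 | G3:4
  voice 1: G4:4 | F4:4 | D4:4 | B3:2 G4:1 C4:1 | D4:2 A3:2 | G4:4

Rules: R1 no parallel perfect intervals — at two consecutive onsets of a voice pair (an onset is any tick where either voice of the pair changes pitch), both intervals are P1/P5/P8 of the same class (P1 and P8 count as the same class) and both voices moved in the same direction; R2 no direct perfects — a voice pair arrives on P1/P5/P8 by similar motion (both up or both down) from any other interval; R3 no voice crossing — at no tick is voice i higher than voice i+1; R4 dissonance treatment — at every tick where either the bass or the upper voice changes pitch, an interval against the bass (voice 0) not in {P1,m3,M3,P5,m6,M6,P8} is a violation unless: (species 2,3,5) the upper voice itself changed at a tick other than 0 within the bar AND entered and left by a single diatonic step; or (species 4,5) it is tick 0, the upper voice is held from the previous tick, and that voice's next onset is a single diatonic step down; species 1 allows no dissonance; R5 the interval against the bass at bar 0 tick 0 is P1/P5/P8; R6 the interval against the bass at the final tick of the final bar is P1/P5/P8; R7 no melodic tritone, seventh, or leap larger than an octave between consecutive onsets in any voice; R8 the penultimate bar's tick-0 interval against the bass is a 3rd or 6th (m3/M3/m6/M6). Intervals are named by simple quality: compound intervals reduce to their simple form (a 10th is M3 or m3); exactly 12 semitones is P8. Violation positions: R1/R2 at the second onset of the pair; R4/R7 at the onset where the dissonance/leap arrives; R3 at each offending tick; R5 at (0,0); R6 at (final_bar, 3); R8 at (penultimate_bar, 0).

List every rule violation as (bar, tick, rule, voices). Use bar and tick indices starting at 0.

(3, 3, R4, (0, 1))
(5, 0, R2, (0, 1))
(5, 0, R7, (1,))

bar 0: v0=G3 v1=G4 downbeat P8
bar 1: v0=A3 v1=F4 downbeat m6
bar 2: v0=F3 v1=D4 downbeat M6
bar 3: v0=G3 v1=B3 downbeat M3
bar 4: v0=F3 v1=D4 downbeat M6
bar 5: v0=G3 v1=G4 downbeat P8
  -> R4 @ bar 3 tick 3 v(0, 1): G3/C4 P4 untreated
  -> R2 @ bar 5 tick 0 v(0, 1): F3/A3 M3 -> G3/G4 P8 similar
  -> R7 @ bar 5 tick 0 v(1,): A3->G4 leap 10st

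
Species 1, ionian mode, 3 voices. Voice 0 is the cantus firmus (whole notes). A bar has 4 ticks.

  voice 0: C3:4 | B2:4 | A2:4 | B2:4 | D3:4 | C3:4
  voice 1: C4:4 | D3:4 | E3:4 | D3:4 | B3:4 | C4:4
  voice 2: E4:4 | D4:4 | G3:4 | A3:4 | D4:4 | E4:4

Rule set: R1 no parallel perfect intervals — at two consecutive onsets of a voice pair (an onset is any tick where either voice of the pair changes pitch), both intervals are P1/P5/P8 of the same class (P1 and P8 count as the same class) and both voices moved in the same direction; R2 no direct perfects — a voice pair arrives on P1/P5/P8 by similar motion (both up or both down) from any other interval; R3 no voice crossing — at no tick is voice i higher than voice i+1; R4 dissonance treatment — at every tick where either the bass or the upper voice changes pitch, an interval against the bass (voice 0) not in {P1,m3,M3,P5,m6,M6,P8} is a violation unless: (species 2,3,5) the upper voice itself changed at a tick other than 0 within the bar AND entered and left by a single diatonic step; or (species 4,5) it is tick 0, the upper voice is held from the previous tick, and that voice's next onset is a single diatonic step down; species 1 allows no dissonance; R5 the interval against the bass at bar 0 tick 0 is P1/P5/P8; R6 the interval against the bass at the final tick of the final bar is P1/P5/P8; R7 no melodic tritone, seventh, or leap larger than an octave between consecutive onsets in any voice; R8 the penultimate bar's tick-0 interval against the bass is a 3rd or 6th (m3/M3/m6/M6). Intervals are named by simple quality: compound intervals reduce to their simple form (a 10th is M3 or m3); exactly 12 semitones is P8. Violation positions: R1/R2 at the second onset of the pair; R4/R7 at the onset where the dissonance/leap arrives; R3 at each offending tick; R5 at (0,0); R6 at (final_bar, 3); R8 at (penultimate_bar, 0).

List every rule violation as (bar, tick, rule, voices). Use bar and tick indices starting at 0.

(0, 0, R5, (0, 2))
(1, 0, R2, (1, 2))
(1, 0, R7, (1,))
(2, 0, R4, (0, 2))
(3, 0, R4, (0, 2))
(4, 0, R2, (0, 2))
(4, 0, R8, (0, 2))
(5, 3, R6, (0, 2))

bar 0: v0=C3 v1=C4 v2=E4 downbeat M3
bar 1: v0=B2 v1=D3 v2=D4 downbeat m3
bar 2: v0=A2 v1=E3 v2=G3 downbeat m7
bar 3: v0=B2 v1=D3 v2=A3 downbeat m7
bar 4: v0=D3 v1=B3 v2=D4 downbeat P8
bar 5: v0=C3 v1=C4 v2=E4 downbeat M3
  -> R5 @ bar 0 tick 0 v(0, 2): opens on M3
  -> R2 @ bar 1 tick 0 v(1, 2): C4/E4 M3 -> D3/D4 P8 similar
  -> R7 @ bar 1 tick 0 v(1,): C4->D3 leap 10st
  -> R4 @ bar 2 tick 0 v(0, 2): A2/G3 m7 untreated
  -> R4 @ bar 3 tick 0 v(0, 2): B2/A3 m7 untreated
  -> R2 @ bar 4 tick 0 v(0, 2): B2/A3 m7 -> D3/D4 P8 similar
  -> R8 @ bar 4 tick 0 v(0, 2): penult P8 not 3rd/6th
  -> R6 @ bar 5 tick 3 v(0, 2): closes on M3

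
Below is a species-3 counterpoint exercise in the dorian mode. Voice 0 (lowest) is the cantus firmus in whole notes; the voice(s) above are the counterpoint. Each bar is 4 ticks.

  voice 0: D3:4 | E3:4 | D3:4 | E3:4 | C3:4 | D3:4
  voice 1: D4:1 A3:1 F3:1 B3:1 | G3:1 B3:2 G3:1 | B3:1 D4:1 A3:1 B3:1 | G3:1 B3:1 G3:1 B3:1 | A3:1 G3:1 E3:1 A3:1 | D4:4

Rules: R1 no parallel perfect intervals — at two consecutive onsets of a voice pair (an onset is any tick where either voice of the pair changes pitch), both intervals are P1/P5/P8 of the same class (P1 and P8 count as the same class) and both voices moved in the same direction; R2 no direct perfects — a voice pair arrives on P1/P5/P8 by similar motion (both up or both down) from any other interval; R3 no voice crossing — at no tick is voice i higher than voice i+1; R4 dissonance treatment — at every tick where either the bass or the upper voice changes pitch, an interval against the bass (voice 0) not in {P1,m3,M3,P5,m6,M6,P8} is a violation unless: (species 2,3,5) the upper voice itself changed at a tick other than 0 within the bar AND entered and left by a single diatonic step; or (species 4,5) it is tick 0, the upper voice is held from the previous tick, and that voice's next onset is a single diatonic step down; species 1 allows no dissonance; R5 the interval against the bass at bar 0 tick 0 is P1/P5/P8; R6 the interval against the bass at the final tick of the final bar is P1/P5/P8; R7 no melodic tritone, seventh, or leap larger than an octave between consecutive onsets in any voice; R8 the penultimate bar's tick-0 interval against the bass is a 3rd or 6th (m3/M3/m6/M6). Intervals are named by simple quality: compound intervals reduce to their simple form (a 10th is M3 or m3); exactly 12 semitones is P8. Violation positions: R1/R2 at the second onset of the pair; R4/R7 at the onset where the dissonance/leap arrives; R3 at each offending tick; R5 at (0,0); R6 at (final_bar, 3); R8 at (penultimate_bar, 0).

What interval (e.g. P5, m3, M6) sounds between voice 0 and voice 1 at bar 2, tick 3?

voice 0=D3 voice 1=B3 -> M6

M6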